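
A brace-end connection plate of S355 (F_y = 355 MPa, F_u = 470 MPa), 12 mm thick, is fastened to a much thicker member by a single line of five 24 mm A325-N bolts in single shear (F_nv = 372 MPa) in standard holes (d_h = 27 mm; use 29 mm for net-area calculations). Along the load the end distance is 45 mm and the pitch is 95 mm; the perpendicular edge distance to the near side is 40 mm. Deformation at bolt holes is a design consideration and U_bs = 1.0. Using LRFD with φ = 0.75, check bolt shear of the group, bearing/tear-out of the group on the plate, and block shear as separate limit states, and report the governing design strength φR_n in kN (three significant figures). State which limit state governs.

Bolt shear: A_b = π·24²/4 = 452.4 mm²; R_n = 372 × 452.4 × 5 × 1 / 1000 = 841.4 kN → 0.75 × 841.4 = 631 kN.
Bearing: edge l_c = 31.5, r_n = 213.2 kN; interior l_c = 68, r_n = 324.9 kN; R_n = 213.2 + 4·324.9 = 1513 kN → 1130 kN.
Block shear: A_gv = 5100, A_nv = 3534, A_nt = 306 mm²; R_n = min(0.6F_uA_nv, 0.6F_yA_gv) + U_bs·F_u·A_nt = 1140 kN → 855 kN.
Bolt shear governs: 631 kN.

631 kN (bolt shear governs)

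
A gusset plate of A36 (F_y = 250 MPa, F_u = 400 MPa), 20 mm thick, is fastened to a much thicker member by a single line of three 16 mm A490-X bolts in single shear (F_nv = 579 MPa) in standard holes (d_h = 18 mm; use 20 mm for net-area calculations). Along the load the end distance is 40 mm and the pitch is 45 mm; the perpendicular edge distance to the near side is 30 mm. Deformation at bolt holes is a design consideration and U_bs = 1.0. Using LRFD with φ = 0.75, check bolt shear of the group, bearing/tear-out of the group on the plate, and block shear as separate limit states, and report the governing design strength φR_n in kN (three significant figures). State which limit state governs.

262 kN (bolt shear governs)

Bolt shear: A_b = π·16²/4 = 201.1 mm²; R_n = 579 × 201.1 × 3 × 1 / 1000 = 349.2 kN → 0.75 × 349.2 = 262 kN.
Bearing: edge l_c = 31, r_n = 297.6 kN; interior l_c = 27, r_n = 259.2 kN; R_n = 297.6 + 2·259.2 = 816 kN → 612 kN.
Block shear: A_gv = 2600, A_nv = 1600, A_nt = 400 mm²; R_n = min(0.6F_uA_nv, 0.6F_yA_gv) + U_bs·F_u·A_nt = 544 kN → 408 kN.
Bolt shear governs: 262 kN.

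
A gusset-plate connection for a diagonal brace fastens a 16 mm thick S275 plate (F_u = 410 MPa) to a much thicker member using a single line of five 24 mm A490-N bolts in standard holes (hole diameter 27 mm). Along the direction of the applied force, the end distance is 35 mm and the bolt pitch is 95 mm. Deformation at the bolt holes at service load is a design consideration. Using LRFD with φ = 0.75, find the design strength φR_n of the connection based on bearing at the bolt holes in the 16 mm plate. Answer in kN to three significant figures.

Per bolt r_n = 1.2 l_c t F_u ≤ 2.4 d t F_u; upper limit = 2.4 × 24 × 16 × 410 / 1000 = 377.9 kN.
Edge bolt: l_c = 35 − 27/2 = 21.5 mm → 1.2 × 21.5 × 16 × 410 / 1000 = 169.2 → r_n = 169.2 kN.
Interior bolts: l_c = 95 − 27 = 68 mm → 1.2 × 68 × 16 × 410 / 1000 = 535.3 → r_n = 377.9 kN.
R_n = 1 × 169.2 + 4 × 377.9 = 1681 kN.
Design strength φR_n = 0.75 × 1681 = 1260 kN.

1260 kN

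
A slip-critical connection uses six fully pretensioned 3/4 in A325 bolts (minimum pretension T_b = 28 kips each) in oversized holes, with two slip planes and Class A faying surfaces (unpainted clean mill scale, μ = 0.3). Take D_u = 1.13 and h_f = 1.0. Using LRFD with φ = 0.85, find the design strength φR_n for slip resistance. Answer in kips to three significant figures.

R_n = μ · D_u · h_f · T_b · n_s · n_b = 0.3 × 1.13 × 1.0 × 28 × 2 × 6 = 113.9 kips.
Design strength φR_n = 0.85 × 113.9 = 96.8 kips.

96.8 kips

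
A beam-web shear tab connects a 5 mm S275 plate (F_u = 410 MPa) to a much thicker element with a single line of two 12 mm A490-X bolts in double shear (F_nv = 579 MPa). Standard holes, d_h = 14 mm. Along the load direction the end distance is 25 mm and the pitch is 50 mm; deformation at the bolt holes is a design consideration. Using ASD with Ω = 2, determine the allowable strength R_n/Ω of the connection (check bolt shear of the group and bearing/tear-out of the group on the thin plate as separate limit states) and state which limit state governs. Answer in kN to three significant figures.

Bolt shear: A_b = π·12²/4 = 113.1 mm²; R_n = 579 × 113.1 × 2 × 2 / 1000 = 261.9 kN → 261.9 / 2 = 131 kN.
Bearing (1.2 l_c t F_u ≤ 2.4 d t F_u): upper limit = 2.4·12·5·410 / 1000 = 59.04 kN.
  Edge l_c = 25 − 14/2 = 18 → r_n = 44.28 kN; interior l_c = 50 − 14 = 36 → r_n = 59.04 kN.
  R_n,bearing = 1·44.28 + 1·59.04 = 103.3 kN → 103.3 / 2 = 51.7 kN.
Bearing governs: 51.7 kN.

51.7 kN (bearing governs)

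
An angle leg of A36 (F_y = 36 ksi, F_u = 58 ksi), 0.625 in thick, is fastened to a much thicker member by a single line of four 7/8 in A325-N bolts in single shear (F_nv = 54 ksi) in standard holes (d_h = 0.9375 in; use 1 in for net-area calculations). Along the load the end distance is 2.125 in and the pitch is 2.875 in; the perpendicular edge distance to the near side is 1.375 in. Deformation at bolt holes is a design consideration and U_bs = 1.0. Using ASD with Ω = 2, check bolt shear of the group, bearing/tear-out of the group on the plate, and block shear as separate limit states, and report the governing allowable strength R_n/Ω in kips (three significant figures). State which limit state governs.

64.9 kips (bolt shear governs)

Bolt shear: A_b = π·0.875²/4 = 0.6013 in²; R_n = 54 × 0.6013 × 4 × 1 = 129.9 kips → 129.9 / 2 = 64.9 kips.
Bearing: edge l_c = 1.656, r_n = 72.05 kips; interior l_c = 1.938, r_n = 76.12 kips; R_n = 72.05 + 3·76.12 = 300.4 kips → 150 kips.
Block shear: A_gv = 6.719, A_nv = 4.531, A_nt = 0.5469 in²; R_n = min(0.6F_uA_nv, 0.6F_yA_gv) + U_bs·F_u·A_nt = 176.8 kips → 88.4 kips.
Bolt shear governs: 64.9 kips.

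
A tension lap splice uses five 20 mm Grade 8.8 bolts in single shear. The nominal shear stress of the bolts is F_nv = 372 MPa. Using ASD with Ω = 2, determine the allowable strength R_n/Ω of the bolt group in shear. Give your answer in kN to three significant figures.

A_b = π × 20² / 4 = 314.2 mm².
R_n = F_nv · A_b · n · n_s = 372 × 314.2 × 5 × 1 / 1000 = 584.3 kN.
Allowable strength R_n/Ω = 584.3 / 2 = 292 kN.

292 kN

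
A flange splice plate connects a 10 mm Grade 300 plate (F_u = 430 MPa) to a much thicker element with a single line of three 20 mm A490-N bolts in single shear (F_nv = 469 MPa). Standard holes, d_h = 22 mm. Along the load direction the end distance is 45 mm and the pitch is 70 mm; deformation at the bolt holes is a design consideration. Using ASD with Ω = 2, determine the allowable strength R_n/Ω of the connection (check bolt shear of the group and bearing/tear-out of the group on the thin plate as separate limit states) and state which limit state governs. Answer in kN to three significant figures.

221 kN (bolt shear governs)

Bolt shear: A_b = π·20²/4 = 314.2 mm²; R_n = 469 × 314.2 × 3 × 1 / 1000 = 442 kN → 442 / 2 = 221 kN.
Bearing (1.2 l_c t F_u ≤ 2.4 d t F_u): upper limit = 2.4·20·10·430 / 1000 = 206.4 kN.
  Edge l_c = 45 − 22/2 = 34 → r_n = 175.4 kN; interior l_c = 70 − 22 = 48 → r_n = 206.4 kN.
  R_n,bearing = 1·175.4 + 2·206.4 = 588.2 kN → 588.2 / 2 = 294 kN.
Bolt shear governs: 221 kN.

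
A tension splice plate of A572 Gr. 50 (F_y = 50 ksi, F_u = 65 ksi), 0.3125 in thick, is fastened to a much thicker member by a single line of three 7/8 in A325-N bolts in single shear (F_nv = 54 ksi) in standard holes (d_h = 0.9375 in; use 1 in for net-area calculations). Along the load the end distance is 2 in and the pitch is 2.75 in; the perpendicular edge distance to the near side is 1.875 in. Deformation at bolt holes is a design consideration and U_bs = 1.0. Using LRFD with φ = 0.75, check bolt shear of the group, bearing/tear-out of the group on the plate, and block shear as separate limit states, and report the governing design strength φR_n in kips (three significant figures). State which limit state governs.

66.7 kips (block shear governs)

Bolt shear: A_b = π·0.875²/4 = 0.6013 in²; R_n = 54 × 0.6013 × 3 × 1 = 97.41 kips → 0.75 × 97.41 = 73.1 kips.
Bearing: edge l_c = 1.531, r_n = 37.32 kips; interior l_c = 1.812, r_n = 42.66 kips; R_n = 37.32 + 2·42.66 = 122.6 kips → 92 kips.
Block shear: A_gv = 2.344, A_nv = 1.562, A_nt = 0.4297 in²; R_n = min(0.6F_uA_nv, 0.6F_yA_gv) + U_bs·F_u·A_nt = 88.87 kips → 66.7 kips.
Block shear governs: 66.7 kips.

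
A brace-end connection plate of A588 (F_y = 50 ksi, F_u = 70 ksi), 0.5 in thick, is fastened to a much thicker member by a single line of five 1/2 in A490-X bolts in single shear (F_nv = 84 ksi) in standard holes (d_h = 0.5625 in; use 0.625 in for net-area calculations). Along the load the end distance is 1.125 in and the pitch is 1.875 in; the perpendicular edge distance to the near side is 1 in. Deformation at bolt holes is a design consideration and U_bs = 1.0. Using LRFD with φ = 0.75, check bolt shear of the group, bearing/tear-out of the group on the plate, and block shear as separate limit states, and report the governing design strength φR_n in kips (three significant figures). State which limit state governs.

61.9 kips (bolt shear governs)

Bolt shear: A_b = π·0.5²/4 = 0.1963 in²; R_n = 84 × 0.1963 × 5 × 1 = 82.47 kips → 0.75 × 82.47 = 61.9 kips.
Bearing: edge l_c = 0.8438, r_n = 35.44 kips; interior l_c = 1.312, r_n = 42 kips; R_n = 35.44 + 4·42 = 203.4 kips → 153 kips.
Block shear: A_gv = 4.312, A_nv = 2.906, A_nt = 0.3438 in²; R_n = min(0.6F_uA_nv, 0.6F_yA_gv) + U_bs·F_u·A_nt = 146.1 kips → 110 kips.
Bolt shear governs: 61.9 kips.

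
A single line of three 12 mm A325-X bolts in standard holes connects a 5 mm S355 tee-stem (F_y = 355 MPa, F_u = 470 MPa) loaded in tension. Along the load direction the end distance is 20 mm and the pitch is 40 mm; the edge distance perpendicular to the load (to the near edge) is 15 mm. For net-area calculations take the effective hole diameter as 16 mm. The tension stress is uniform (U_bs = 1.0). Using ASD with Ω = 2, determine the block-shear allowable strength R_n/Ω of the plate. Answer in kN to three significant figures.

Shear plane L_v = 20 + 2·40 = 100 mm; A_gv = 100 × 5 = 500 mm².
A_nv = (100 − 2.5·16) × 5 = 300 mm².
A_nt = (15 − 0.5·16) × 5 = 35 mm².
0.6 F_u A_nv = 84.6 kN; 0.6 F_y A_gv = 106.5 kN → shear rupture governs the shear term.
R_n = 84.6 + 1.0 × 470 × 35 / 1000 = 101.1 kN.
Allowable strength R_n/Ω = 101.1 / 2 = 50.5 kN.

50.5 kN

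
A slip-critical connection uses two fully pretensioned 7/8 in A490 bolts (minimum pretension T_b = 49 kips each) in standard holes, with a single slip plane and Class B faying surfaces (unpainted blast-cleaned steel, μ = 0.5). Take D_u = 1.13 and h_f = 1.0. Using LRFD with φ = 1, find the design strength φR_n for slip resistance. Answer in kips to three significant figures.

R_n = μ · D_u · h_f · T_b · n_s · n_b = 0.5 × 1.13 × 1.0 × 49 × 1 × 2 = 55.37 kips.
Design strength φR_n = 1 × 55.37 = 55.4 kips.

55.4 kips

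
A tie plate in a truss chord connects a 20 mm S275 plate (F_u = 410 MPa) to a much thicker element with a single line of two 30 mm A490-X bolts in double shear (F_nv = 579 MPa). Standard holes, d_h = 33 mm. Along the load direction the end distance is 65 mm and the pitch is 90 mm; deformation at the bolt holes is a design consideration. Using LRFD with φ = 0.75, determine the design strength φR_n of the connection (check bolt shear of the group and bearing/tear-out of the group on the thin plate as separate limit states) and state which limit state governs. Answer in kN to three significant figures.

Bolt shear: A_b = π·30²/4 = 706.9 mm²; R_n = 579 × 706.9 × 2 × 2 / 1000 = 1637 kN → 0.75 × 1637 = 1230 kN.
Bearing (1.2 l_c t F_u ≤ 2.4 d t F_u): upper limit = 2.4·30·20·410 / 1000 = 590.4 kN.
  Edge l_c = 65 − 33/2 = 48.5 → r_n = 477.2 kN; interior l_c = 90 − 33 = 57 → r_n = 560.9 kN.
  R_n,bearing = 1·477.2 + 1·560.9 = 1038 kN → 0.75 × 1038 = 779 kN.
Bearing governs: 779 kN.

779 kN (bearing governs)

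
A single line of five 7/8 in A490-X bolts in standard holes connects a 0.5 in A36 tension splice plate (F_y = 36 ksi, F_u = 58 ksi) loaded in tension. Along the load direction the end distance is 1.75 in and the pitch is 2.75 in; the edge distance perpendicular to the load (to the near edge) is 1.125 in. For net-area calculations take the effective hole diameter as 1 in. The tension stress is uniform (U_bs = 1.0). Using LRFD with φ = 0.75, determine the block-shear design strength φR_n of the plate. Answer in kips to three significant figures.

Shear plane L_v = 1.75 + 4·2.75 = 12.75 in; A_gv = 12.75 × 0.5 = 6.375 in².
A_nv = (12.75 − 4.5·1) × 0.5 = 4.125 in².
A_nt = (1.125 − 0.5·1) × 0.5 = 0.3125 in².
0.6 F_u A_nv = 143.5 kips; 0.6 F_y A_gv = 137.7 kips → shear yielding governs the shear term.
R_n = 137.7 + 1.0 × 58 × 0.3125 = 155.8 kips.
Design strength φR_n = 0.75 × 155.8 = 117 kips.

117 kips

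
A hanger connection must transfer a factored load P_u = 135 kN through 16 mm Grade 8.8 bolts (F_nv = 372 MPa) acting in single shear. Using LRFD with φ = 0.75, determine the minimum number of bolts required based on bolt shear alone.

3 bolts

A_b = π·16²/4 = 201.1 mm².
Per-bolt design strength φR_n = 0.75 × 372 × 201.1 × 1 / 1000 = 56.1 kN.
n ≥ 135 / 56.1 = 2.407 → use 3 bolts.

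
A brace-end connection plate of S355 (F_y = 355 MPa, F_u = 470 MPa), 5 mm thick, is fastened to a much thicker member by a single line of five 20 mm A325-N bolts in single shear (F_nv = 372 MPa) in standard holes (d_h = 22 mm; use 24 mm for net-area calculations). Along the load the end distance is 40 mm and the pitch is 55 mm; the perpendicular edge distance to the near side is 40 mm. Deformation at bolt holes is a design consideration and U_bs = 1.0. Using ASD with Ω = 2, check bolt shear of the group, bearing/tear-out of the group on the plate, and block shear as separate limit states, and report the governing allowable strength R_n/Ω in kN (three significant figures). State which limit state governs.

Bolt shear: A_b = π·20²/4 = 314.2 mm²; R_n = 372 × 314.2 × 5 × 1 / 1000 = 584.3 kN → 584.3 / 2 = 292 kN.
Bearing: edge l_c = 29, r_n = 81.78 kN; interior l_c = 33, r_n = 93.06 kN; R_n = 81.78 + 4·93.06 = 454 kN → 227 kN.
Block shear: A_gv = 1300, A_nv = 760, A_nt = 140 mm²; R_n = min(0.6F_uA_nv, 0.6F_yA_gv) + U_bs·F_u·A_nt = 280.1 kN → 140 kN.
Block shear governs: 140 kN.

140 kN (block shear governs)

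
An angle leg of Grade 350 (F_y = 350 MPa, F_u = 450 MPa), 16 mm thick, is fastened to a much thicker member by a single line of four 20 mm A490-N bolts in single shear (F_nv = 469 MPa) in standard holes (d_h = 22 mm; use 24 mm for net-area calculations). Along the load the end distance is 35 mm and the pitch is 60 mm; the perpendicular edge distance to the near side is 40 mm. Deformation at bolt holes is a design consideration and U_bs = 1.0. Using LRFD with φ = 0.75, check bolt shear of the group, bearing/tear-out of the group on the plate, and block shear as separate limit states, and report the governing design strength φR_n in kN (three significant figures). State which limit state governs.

442 kN (bolt shear governs)

Bolt shear: A_b = π·20²/4 = 314.2 mm²; R_n = 469 × 314.2 × 4 × 1 / 1000 = 589.4 kN → 0.75 × 589.4 = 442 kN.
Bearing: edge l_c = 24, r_n = 207.4 kN; interior l_c = 38, r_n = 328.3 kN; R_n = 207.4 + 3·328.3 = 1192 kN → 894 kN.
Block shear: A_gv = 3440, A_nv = 2096, A_nt = 448 mm²; R_n = min(0.6F_uA_nv, 0.6F_yA_gv) + U_bs·F_u·A_nt = 767.5 kN → 576 kN.
Bolt shear governs: 442 kN.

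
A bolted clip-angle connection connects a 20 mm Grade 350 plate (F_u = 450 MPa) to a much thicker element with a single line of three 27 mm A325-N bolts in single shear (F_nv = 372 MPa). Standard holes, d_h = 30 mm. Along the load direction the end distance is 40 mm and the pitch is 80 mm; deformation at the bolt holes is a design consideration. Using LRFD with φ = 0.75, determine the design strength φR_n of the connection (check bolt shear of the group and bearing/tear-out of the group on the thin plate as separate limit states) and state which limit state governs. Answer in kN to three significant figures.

479 kN (bolt shear governs)

Bolt shear: A_b = π·27²/4 = 572.6 mm²; R_n = 372 × 572.6 × 3 × 1 / 1000 = 639 kN → 0.75 × 639 = 479 kN.
Bearing (1.2 l_c t F_u ≤ 2.4 d t F_u): upper limit = 2.4·27·20·450 / 1000 = 583.2 kN.
  Edge l_c = 40 − 30/2 = 25 → r_n = 270 kN; interior l_c = 80 − 30 = 50 → r_n = 540 kN.
  R_n,bearing = 1·270 + 2·540 = 1350 kN → 0.75 × 1350 = 1010 kN.
Bolt shear governs: 479 kN.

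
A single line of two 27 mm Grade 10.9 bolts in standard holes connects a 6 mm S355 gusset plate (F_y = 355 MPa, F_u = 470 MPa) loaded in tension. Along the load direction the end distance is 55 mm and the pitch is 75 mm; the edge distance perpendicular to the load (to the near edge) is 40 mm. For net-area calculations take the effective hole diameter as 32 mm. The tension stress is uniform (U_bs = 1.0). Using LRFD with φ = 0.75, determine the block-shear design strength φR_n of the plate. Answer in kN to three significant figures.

Shear plane L_v = 55 + 1·75 = 130 mm; A_gv = 130 × 6 = 780 mm².
A_nv = (130 − 1.5·32) × 6 = 492 mm².
A_nt = (40 − 0.5·32) × 6 = 144 mm².
0.6 F_u A_nv = 138.7 kN; 0.6 F_y A_gv = 166.1 kN → shear rupture governs the shear term.
R_n = 138.7 + 1.0 × 470 × 144 / 1000 = 206.4 kN.
Design strength φR_n = 0.75 × 206.4 = 155 kN.

155 kN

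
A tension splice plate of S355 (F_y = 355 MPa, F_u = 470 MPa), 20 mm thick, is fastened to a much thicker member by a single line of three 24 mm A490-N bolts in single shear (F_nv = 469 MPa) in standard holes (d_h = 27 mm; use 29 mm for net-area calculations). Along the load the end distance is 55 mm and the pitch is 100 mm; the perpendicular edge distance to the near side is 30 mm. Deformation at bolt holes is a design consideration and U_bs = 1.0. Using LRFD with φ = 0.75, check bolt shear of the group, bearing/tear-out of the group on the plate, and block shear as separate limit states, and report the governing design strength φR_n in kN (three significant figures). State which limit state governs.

477 kN (bolt shear governs)

Bolt shear: A_b = π·24²/4 = 452.4 mm²; R_n = 469 × 452.4 × 3 × 1 / 1000 = 636.5 kN → 0.75 × 636.5 = 477 kN.
Bearing: edge l_c = 41.5, r_n = 468.1 kN; interior l_c = 73, r_n = 541.4 kN; R_n = 468.1 + 2·541.4 = 1551 kN → 1160 kN.
Block shear: A_gv = 5100, A_nv = 3650, A_nt = 310 mm²; R_n = min(0.6F_uA_nv, 0.6F_yA_gv) + U_bs·F_u·A_nt = 1175 kN → 881 kN.
Bolt shear governs: 477 kN.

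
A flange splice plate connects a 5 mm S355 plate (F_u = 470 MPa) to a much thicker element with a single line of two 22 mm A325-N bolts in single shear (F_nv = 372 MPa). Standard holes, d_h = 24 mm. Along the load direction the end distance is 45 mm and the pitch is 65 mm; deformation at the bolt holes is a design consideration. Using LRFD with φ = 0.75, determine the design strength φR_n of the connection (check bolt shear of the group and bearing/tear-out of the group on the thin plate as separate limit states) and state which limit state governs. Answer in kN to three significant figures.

Bolt shear: A_b = π·22²/4 = 380.1 mm²; R_n = 372 × 380.1 × 2 × 1 / 1000 = 282.8 kN → 0.75 × 282.8 = 212 kN.
Bearing (1.2 l_c t F_u ≤ 2.4 d t F_u): upper limit = 2.4·22·5·470 / 1000 = 124.1 kN.
  Edge l_c = 45 − 24/2 = 33 → r_n = 93.06 kN; interior l_c = 65 − 24 = 41 → r_n = 115.6 kN.
  R_n,bearing = 1·93.06 + 1·115.6 = 208.7 kN → 0.75 × 208.7 = 157 kN.
Bearing governs: 157 kN.

157 kN (bearing governs)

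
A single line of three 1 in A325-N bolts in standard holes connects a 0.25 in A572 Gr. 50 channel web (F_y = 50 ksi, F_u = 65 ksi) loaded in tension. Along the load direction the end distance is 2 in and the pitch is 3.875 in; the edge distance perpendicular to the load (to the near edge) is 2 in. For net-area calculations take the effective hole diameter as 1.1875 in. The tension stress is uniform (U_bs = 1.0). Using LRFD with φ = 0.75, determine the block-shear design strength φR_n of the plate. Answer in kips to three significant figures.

Shear plane L_v = 2 + 2·3.875 = 9.75 in; A_gv = 9.75 × 0.25 = 2.438 in².
A_nv = (9.75 − 2.5·1.1875) × 0.25 = 1.695 in².
A_nt = (2 − 0.5·1.1875) × 0.25 = 0.3516 in².
0.6 F_u A_nv = 66.12 kips; 0.6 F_y A_gv = 73.12 kips → shear rupture governs the shear term.
R_n = 66.12 + 1.0 × 65 × 0.3516 = 88.97 kips.
Design strength φR_n = 0.75 × 88.97 = 66.7 kips.

66.7 kips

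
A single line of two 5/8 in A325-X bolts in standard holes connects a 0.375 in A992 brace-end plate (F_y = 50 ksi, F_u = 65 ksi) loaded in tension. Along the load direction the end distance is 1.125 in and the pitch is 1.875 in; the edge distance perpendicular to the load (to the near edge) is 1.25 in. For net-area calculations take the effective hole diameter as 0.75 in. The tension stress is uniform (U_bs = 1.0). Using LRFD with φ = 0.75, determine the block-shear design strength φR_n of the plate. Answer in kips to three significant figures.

36.6 kips

Shear plane L_v = 1.125 + 1·1.875 = 3 in; A_gv = 3 × 0.375 = 1.125 in².
A_nv = (3 − 1.5·0.75) × 0.375 = 0.7031 in².
A_nt = (1.25 − 0.5·0.75) × 0.375 = 0.3281 in².
0.6 F_u A_nv = 27.42 kips; 0.6 F_y A_gv = 33.75 kips → shear rupture governs the shear term.
R_n = 27.42 + 1.0 × 65 × 0.3281 = 48.75 kips.
Design strength φR_n = 0.75 × 48.75 = 36.6 kips.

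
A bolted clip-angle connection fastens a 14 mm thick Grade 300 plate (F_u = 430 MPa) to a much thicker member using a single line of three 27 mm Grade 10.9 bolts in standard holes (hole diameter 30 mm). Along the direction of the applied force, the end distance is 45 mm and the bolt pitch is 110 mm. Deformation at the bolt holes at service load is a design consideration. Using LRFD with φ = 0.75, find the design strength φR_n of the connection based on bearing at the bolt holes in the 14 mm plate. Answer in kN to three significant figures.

748 kN

Per bolt r_n = 1.2 l_c t F_u ≤ 2.4 d t F_u; upper limit = 2.4 × 27 × 14 × 430 / 1000 = 390.1 kN.
Edge bolt: l_c = 45 − 30/2 = 30 mm → 1.2 × 30 × 14 × 430 / 1000 = 216.7 → r_n = 216.7 kN.
Interior bolts: l_c = 110 − 30 = 80 mm → 1.2 × 80 × 14 × 430 / 1000 = 577.9 → r_n = 390.1 kN.
R_n = 1 × 216.7 + 2 × 390.1 = 996.9 kN.
Design strength φR_n = 0.75 × 996.9 = 748 kN.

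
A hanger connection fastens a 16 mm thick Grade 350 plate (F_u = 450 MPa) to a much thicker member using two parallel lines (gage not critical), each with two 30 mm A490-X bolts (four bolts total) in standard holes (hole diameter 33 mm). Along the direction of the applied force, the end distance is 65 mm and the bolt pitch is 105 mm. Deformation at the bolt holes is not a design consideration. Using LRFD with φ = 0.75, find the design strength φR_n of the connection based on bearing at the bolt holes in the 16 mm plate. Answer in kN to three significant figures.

1760 kN

Per bolt r_n = 1.5 l_c t F_u ≤ 3.0 d t F_u; upper limit = 3.0 × 30 × 16 × 450 / 1000 = 648 kN.
Edge bolt: l_c = 65 − 33/2 = 48.5 mm → 1.5 × 48.5 × 16 × 450 / 1000 = 523.8 → r_n = 523.8 kN.
Interior bolts: l_c = 105 − 33 = 72 mm → 1.5 × 72 × 16 × 450 / 1000 = 777.6 → r_n = 648 kN.
R_n = 2 × 523.8 + 2 × 648 = 2344 kN.
Design strength φR_n = 0.75 × 2344 = 1760 kN.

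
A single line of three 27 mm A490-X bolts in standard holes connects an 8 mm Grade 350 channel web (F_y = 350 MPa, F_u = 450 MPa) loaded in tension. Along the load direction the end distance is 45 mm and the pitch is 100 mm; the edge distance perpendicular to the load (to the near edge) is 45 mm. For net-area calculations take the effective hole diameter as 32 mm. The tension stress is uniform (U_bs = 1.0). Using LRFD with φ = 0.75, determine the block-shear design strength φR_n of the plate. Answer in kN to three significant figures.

346 kN

Shear plane L_v = 45 + 2·100 = 245 mm; A_gv = 245 × 8 = 1960 mm².
A_nv = (245 − 2.5·32) × 8 = 1320 mm².
A_nt = (45 − 0.5·32) × 8 = 232 mm².
0.6 F_u A_nv = 356.4 kN; 0.6 F_y A_gv = 411.6 kN → shear rupture governs the shear term.
R_n = 356.4 + 1.0 × 450 × 232 / 1000 = 460.8 kN.
Design strength φR_n = 0.75 × 460.8 = 346 kN.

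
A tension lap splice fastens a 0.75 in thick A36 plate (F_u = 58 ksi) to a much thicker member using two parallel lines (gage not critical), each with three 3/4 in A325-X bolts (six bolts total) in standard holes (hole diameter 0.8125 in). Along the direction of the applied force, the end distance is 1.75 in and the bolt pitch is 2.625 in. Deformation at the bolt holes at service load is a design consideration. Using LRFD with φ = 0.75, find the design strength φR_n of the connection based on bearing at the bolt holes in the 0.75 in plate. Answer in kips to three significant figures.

Per bolt r_n = 1.2 l_c t F_u ≤ 2.4 d t F_u; upper limit = 2.4 × 0.75 × 0.75 × 58 = 78.3 kips.
Edge bolt: l_c = 1.75 − 0.8125/2 = 1.344 in → 1.2 × 1.344 × 0.75 × 58 = 70.14 → r_n = 70.14 kips.
Interior bolts: l_c = 2.625 − 0.8125 = 1.812 in → 1.2 × 1.812 × 0.75 × 58 = 94.61 → r_n = 78.3 kips.
R_n = 2 × 70.14 + 4 × 78.3 = 453.5 kips.
Design strength φR_n = 0.75 × 453.5 = 340 kips.

340 kips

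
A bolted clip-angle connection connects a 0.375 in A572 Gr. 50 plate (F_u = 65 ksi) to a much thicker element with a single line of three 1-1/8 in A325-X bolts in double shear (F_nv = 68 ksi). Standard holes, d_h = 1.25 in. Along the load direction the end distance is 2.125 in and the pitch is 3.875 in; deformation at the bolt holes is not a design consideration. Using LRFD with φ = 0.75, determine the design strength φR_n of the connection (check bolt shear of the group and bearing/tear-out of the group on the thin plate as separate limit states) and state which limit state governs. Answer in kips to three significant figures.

Bolt shear: A_b = π·1.125²/4 = 0.994 in²; R_n = 68 × 0.994 × 3 × 2 = 405.6 kips → 0.75 × 405.6 = 304 kips.
Bearing (1.5 l_c t F_u ≤ 3.0 d t F_u): upper limit = 3.0·1.125·0.375·65 = 82.27 kips.
  Edge l_c = 2.125 − 1.25/2 = 1.5 → r_n = 54.84 kips; interior l_c = 3.875 − 1.25 = 2.625 → r_n = 82.27 kips.
  R_n,bearing = 1·54.84 + 2·82.27 = 219.4 kips → 0.75 × 219.4 = 165 kips.
Bearing governs: 165 kips.

165 kips (bearing governs)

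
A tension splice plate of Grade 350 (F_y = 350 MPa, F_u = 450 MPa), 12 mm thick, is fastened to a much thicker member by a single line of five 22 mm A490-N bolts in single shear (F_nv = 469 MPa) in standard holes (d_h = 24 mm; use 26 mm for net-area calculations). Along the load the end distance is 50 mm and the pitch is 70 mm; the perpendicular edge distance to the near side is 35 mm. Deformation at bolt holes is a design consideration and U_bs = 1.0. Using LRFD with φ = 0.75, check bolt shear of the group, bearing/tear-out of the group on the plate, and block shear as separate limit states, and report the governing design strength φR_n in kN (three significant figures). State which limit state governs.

607 kN (block shear governs)

Bolt shear: A_b = π·22²/4 = 380.1 mm²; R_n = 469 × 380.1 × 5 × 1 / 1000 = 891.4 kN → 0.75 × 891.4 = 669 kN.
Bearing: edge l_c = 38, r_n = 246.2 kN; interior l_c = 46, r_n = 285.1 kN; R_n = 246.2 + 4·285.1 = 1387 kN → 1040 kN.
Block shear: A_gv = 3960, A_nv = 2556, A_nt = 264 mm²; R_n = min(0.6F_uA_nv, 0.6F_yA_gv) + U_bs·F_u·A_nt = 808.9 kN → 607 kN.
Block shear governs: 607 kN.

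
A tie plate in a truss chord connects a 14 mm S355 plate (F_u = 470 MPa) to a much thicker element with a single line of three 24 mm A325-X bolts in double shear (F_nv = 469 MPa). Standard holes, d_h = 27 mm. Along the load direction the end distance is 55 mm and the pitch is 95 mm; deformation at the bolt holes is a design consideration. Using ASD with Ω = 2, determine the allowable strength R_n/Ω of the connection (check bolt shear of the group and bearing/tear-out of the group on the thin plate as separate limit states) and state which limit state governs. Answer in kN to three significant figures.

Bolt shear: A_b = π·24²/4 = 452.4 mm²; R_n = 469 × 452.4 × 3 × 2 / 1000 = 1273 kN → 1273 / 2 = 637 kN.
Bearing (1.2 l_c t F_u ≤ 2.4 d t F_u): upper limit = 2.4·24·14·470 / 1000 = 379 kN.
  Edge l_c = 55 − 27/2 = 41.5 → r_n = 327.7 kN; interior l_c = 95 − 27 = 68 → r_n = 379 kN.
  R_n,bearing = 1·327.7 + 2·379 = 1086 kN → 1086 / 2 = 543 kN.
Bearing governs: 543 kN.

543 kN (bearing governs)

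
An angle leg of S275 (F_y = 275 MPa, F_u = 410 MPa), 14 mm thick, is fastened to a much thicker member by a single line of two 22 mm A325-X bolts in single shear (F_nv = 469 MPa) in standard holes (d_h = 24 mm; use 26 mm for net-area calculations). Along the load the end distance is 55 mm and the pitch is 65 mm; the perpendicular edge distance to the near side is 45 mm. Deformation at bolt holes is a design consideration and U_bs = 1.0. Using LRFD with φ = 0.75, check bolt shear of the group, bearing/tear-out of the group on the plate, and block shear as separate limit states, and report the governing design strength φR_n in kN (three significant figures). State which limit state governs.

267 kN (bolt shear governs)

Bolt shear: A_b = π·22²/4 = 380.1 mm²; R_n = 469 × 380.1 × 2 × 1 / 1000 = 356.6 kN → 0.75 × 356.6 = 267 kN.
Bearing: edge l_c = 43, r_n = 296.2 kN; interior l_c = 41, r_n = 282.4 kN; R_n = 296.2 + 1·282.4 = 578.6 kN → 434 kN.
Block shear: A_gv = 1680, A_nv = 1134, A_nt = 448 mm²; R_n = min(0.6F_uA_nv, 0.6F_yA_gv) + U_bs·F_u·A_nt = 460.9 kN → 346 kN.
Bolt shear governs: 267 kN.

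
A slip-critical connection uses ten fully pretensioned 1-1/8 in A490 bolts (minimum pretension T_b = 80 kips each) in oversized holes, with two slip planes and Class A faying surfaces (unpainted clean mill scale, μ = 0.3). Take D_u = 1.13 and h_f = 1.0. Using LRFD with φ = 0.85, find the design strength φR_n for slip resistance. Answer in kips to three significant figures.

R_n = μ · D_u · h_f · T_b · n_s · n_b = 0.3 × 1.13 × 1.0 × 80 × 2 × 10 = 542.4 kips.
Design strength φR_n = 0.85 × 542.4 = 461 kips.

461 kips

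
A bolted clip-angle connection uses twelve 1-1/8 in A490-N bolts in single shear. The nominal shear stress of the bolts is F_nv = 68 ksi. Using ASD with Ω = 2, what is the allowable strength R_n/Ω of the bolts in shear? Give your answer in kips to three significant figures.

406 kips

A_b = π × 1.125² / 4 = 0.994 in².
R_n = F_nv · A_b · n · n_s = 68 × 0.994 × 12 × 1 = 811.1 kips.
Allowable strength R_n/Ω = 811.1 / 2 = 406 kips.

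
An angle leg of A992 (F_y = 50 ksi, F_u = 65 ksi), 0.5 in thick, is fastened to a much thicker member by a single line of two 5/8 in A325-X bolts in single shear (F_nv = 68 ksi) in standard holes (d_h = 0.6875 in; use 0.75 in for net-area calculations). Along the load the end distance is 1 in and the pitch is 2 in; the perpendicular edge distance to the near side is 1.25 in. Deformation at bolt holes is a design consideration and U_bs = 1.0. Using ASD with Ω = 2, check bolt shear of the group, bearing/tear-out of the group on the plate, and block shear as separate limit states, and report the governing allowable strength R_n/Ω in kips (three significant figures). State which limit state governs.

Bolt shear: A_b = π·0.625²/4 = 0.3068 in²; R_n = 68 × 0.3068 × 2 × 1 = 41.72 kips → 41.72 / 2 = 20.9 kips.
Bearing: edge l_c = 0.6562, r_n = 25.59 kips; interior l_c = 1.312, r_n = 48.75 kips; R_n = 25.59 + 1·48.75 = 74.34 kips → 37.2 kips.
Block shear: A_gv = 1.5, A_nv = 0.9375, A_nt = 0.4375 in²; R_n = min(0.6F_uA_nv, 0.6F_yA_gv) + U_bs·F_u·A_nt = 65 kips → 32.5 kips.
Bolt shear governs: 20.9 kips.

20.9 kips (bolt shear governs)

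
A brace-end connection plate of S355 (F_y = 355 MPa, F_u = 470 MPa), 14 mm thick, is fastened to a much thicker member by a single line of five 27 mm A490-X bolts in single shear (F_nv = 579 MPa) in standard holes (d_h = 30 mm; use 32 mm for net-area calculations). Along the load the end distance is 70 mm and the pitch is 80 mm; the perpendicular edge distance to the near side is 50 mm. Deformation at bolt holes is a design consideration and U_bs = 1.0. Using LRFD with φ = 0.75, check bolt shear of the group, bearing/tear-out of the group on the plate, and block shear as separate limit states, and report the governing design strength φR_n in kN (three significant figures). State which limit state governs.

896 kN (block shear governs)

Bolt shear: A_b = π·27²/4 = 572.6 mm²; R_n = 579 × 572.6 × 5 × 1 / 1000 = 1658 kN → 0.75 × 1658 = 1240 kN.
Bearing: edge l_c = 55, r_n = 426.4 kN; interior l_c = 50, r_n = 394.8 kN; R_n = 426.4 + 4·394.8 = 2006 kN → 1500 kN.
Block shear: A_gv = 5460, A_nv = 3444, A_nt = 476 mm²; R_n = min(0.6F_uA_nv, 0.6F_yA_gv) + U_bs·F_u·A_nt = 1195 kN → 896 kN.
Block shear governs: 896 kN.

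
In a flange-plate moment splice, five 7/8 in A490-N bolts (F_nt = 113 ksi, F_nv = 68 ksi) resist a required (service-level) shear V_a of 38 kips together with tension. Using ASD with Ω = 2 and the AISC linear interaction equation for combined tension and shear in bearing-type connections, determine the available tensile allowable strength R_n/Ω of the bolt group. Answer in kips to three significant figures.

A_b = π·0.875²/4 = 0.6013 in²; f_rv = 38 / (5 × 0.6013) = 12.64 ksi.
F'_nt = 1.3 F_nt − (Ω F_nt / F_nv) f_rv = 1.3·113 − (2·113/68)·12.64 = 104.9 ksi, capped at F_nt → F'_nt = 104.9 ksi.
R_n = F'_nt · A_b · n = 104.9 × 0.6013 × 5 = 315.4 kips.
Allowable strength R_n/Ω = 315.4 / 2 = 158 kips.

158 kips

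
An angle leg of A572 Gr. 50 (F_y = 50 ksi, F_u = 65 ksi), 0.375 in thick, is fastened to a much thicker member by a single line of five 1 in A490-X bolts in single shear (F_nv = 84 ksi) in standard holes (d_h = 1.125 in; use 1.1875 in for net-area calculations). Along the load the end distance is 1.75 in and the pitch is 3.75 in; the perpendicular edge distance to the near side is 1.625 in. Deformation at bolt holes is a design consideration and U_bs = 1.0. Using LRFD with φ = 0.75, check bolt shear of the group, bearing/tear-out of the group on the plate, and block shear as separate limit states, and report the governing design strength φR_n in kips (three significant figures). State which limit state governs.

Bolt shear: A_b = π·1²/4 = 0.7854 in²; R_n = 84 × 0.7854 × 5 × 1 = 329.9 kips → 0.75 × 329.9 = 247 kips.
Bearing: edge l_c = 1.188, r_n = 34.73 kips; interior l_c = 2.625, r_n = 58.5 kips; R_n = 34.73 + 4·58.5 = 268.7 kips → 202 kips.
Block shear: A_gv = 6.281, A_nv = 4.277, A_nt = 0.3867 in²; R_n = min(0.6F_uA_nv, 0.6F_yA_gv) + U_bs·F_u·A_nt = 192 kips → 144 kips.
Block shear governs: 144 kips.

144 kips (block shear governs)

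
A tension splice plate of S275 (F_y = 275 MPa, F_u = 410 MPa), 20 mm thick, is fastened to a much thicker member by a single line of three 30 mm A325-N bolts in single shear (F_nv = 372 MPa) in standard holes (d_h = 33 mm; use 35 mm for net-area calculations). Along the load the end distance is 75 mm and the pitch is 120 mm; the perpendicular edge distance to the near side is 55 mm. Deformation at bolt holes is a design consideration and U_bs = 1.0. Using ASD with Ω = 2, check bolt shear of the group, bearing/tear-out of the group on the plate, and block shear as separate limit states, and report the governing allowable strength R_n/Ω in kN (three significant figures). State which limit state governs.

394 kN (bolt shear governs)

Bolt shear: A_b = π·30²/4 = 706.9 mm²; R_n = 372 × 706.9 × 3 × 1 / 1000 = 788.9 kN → 788.9 / 2 = 394 kN.
Bearing: edge l_c = 58.5, r_n = 575.6 kN; interior l_c = 87, r_n = 590.4 kN; R_n = 575.6 + 2·590.4 = 1756 kN → 878 kN.
Block shear: A_gv = 6300, A_nv = 4550, A_nt = 750 mm²; R_n = min(0.6F_uA_nv, 0.6F_yA_gv) + U_bs·F_u·A_nt = 1347 kN → 674 kN.
Bolt shear governs: 394 kN.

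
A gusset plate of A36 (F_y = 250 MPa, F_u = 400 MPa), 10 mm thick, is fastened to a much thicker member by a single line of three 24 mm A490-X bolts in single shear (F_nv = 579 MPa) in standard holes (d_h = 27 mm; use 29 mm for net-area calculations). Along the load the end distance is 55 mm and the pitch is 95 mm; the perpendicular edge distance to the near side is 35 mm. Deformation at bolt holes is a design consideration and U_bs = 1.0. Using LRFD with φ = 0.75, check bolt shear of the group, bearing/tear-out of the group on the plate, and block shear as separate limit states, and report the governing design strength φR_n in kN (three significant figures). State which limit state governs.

Bolt shear: A_b = π·24²/4 = 452.4 mm²; R_n = 579 × 452.4 × 3 × 1 / 1000 = 785.8 kN → 0.75 × 785.8 = 589 kN.
Bearing: edge l_c = 41.5, r_n = 199.2 kN; interior l_c = 68, r_n = 230.4 kN; R_n = 199.2 + 2·230.4 = 660 kN → 495 kN.
Block shear: A_gv = 2450, A_nv = 1725, A_nt = 205 mm²; R_n = min(0.6F_uA_nv, 0.6F_yA_gv) + U_bs·F_u·A_nt = 449.5 kN → 337 kN.
Block shear governs: 337 kN.

337 kN (block shear governs)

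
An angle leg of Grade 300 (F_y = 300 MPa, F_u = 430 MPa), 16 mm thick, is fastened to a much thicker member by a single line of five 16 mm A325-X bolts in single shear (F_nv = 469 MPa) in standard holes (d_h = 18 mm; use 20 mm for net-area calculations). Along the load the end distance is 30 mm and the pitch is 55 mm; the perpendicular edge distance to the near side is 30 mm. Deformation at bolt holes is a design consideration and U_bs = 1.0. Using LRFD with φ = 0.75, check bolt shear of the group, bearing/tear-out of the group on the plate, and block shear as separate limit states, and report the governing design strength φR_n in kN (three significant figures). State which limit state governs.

Bolt shear: A_b = π·16²/4 = 201.1 mm²; R_n = 469 × 201.1 × 5 × 1 / 1000 = 471.5 kN → 0.75 × 471.5 = 354 kN.
Bearing: edge l_c = 21, r_n = 173.4 kN; interior l_c = 37, r_n = 264.2 kN; R_n = 173.4 + 4·264.2 = 1230 kN → 923 kN.
Block shear: A_gv = 4000, A_nv = 2560, A_nt = 320 mm²; R_n = min(0.6F_uA_nv, 0.6F_yA_gv) + U_bs·F_u·A_nt = 798.1 kN → 599 kN.
Bolt shear governs: 354 kN.

354 kN (bolt shear governs)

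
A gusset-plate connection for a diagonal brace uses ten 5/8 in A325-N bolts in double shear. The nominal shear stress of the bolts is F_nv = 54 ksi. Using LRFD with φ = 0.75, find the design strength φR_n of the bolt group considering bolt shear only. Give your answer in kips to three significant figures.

249 kips

A_b = π × 0.625² / 4 = 0.3068 in².
R_n = F_nv · A_b · n · n_s = 54 × 0.3068 × 10 × 2 = 331.3 kips.
Design strength φR_n = 0.75 × 331.3 = 249 kips.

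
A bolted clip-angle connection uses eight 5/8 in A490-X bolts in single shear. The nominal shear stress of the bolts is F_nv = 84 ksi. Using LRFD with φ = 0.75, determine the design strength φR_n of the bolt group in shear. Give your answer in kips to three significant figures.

A_b = π × 0.625² / 4 = 0.3068 in².
R_n = F_nv · A_b · n · n_s = 84 × 0.3068 × 8 × 1 = 206.2 kips.
Design strength φR_n = 0.75 × 206.2 = 155 kips.

155 kips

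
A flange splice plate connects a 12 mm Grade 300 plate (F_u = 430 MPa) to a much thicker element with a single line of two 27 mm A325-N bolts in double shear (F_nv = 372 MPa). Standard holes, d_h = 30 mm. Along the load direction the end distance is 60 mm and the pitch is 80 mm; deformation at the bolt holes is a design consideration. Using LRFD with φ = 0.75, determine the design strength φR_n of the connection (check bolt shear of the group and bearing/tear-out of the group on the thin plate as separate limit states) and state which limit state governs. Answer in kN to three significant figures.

441 kN (bearing governs)

Bolt shear: A_b = π·27²/4 = 572.6 mm²; R_n = 372 × 572.6 × 2 × 2 / 1000 = 852 kN → 0.75 × 852 = 639 kN.
Bearing (1.2 l_c t F_u ≤ 2.4 d t F_u): upper limit = 2.4·27·12·430 / 1000 = 334.4 kN.
  Edge l_c = 60 − 30/2 = 45 → r_n = 278.6 kN; interior l_c = 80 − 30 = 50 → r_n = 309.6 kN.
  R_n,bearing = 1·278.6 + 1·309.6 = 588.2 kN → 0.75 × 588.2 = 441 kN.
Bearing governs: 441 kN.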